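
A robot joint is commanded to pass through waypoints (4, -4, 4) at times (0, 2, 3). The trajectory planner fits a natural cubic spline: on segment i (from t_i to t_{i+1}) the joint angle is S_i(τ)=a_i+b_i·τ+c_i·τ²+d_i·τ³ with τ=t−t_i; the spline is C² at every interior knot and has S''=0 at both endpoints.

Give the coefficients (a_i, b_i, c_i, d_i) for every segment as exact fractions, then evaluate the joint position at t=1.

  seg 0: a=4 b=-8 c=0 d=1
  seg 1: a=-4 b=4 c=6 d=-2
S(1) = -3

Δ: Δ0=-4, Δ1=8
row 1: diag=6, rhs=72; c'=1/6, d'=12
back: M1=12
M: M0=0, M1=12, M2=0
seg 0: a=4, c=M0/2=0, d=(M1−M0)/(6·2)=1, b=Δ0−h0·(2M0+M1)/6=-8
seg 1: a=-4, c=M1/2=6, d=(M2−M1)/(6·1)=-2, b=Δ1−h1·(2M1+M2)/6=4
t_q=1 → seg 0, τ=1; S=4+-8·τ+0·τ²+1·τ³=-3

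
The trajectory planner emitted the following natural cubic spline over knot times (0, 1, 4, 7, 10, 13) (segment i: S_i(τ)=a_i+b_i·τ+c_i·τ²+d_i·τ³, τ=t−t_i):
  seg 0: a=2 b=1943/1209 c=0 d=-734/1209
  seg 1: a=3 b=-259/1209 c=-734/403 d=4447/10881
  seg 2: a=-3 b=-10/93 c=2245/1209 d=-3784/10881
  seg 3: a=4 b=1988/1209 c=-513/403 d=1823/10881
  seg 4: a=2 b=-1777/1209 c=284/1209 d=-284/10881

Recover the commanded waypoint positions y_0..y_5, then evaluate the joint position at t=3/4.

y_0 = S_0(0) = a_0 = 2
y_1 = S_1(0) = a_1 = 3
y_2 = S_2(0) = a_2 = -3
y_3 = S_3(0) = a_3 = 4
y_4 = S_4(0) = a_4 = 2
y_5 = S_4(3) = -1
t_q=3/4 is in segment 0 (τ=3/4); S_0(τ)=38033/12896

y_0=2 y_1=3 y_2=-3 y_3=4 y_4=2 y_5=-1
S(3/4) = 38033/12896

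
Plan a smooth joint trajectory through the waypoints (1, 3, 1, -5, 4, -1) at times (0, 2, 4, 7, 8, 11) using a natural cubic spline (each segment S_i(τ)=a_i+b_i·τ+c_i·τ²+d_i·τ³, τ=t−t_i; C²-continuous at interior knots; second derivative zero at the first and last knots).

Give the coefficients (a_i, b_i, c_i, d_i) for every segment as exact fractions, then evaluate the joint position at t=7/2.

Δ: Δ0=1, Δ1=-1, Δ2=-2, Δ3=9, Δ4=-5/3
row 1: diag=8, rhs=-12; c'=1/4, d'=-3/2
row 2: denom=10−2·1/4=19/2; d'=(-6−2·-3/2)/(19/2)=-6/19
row 3: denom=8−3·6/19=134/19; d'=(66−3·-6/19)/(134/19)=636/67
row 4: denom=8−1·19/134=1053/134; d'=(-64−1·636/67)/(1053/134)=-9848/1053
back: M4=-9848/1053
back: M3=636/67−19/134·-9848/1053=11392/1053
back: M2=-6/19−6/19·11392/1053=-1310/351
back: M1=-3/2−1/4·-1310/351=-199/351
M: M0=0, M1=-199/351, M2=-1310/351, M3=11392/1053, M4=-9848/1053, M5=0
seg 0: a=1, c=M0/2=0, d=(M1−M0)/(6·2)=-199/4212, b=Δ0−h0·(2M0+M1)/6=1252/1053
seg 1: a=3, c=M1/2=-199/702, d=(M2−M1)/(6·2)=-1111/4212, b=Δ1−h1·(2M1+M2)/6=655/1053
seg 2: a=1, c=M2/2=-655/351, d=(M3−M2)/(6·3)=7661/9477, b=Δ2−h2·(2M2+M3)/6=-3872/1053
seg 3: a=-5, c=M3/2=5696/1053, d=(M4−M3)/(6·1)=-1180/351, b=Δ3−h3·(2M3+M4)/6=7321/1053
seg 4: a=4, c=M4/2=-4924/1053, d=(M5−M4)/(6·3)=4924/9477, b=Δ4−h4·(2M4+M5)/6=8093/1053
t_q=7/2 → seg 1, τ=3/2; S=3+655/1053·τ+-199/702·τ²+-1111/4212·τ³=27013/11232

  seg 0: a=1 b=1252/1053 c=0 d=-199/4212
  seg 1: a=3 b=655/1053 c=-199/702 d=-1111/4212
  seg 2: a=1 b=-3872/1053 c=-655/351 d=7661/9477
  seg 3: a=-5 b=7321/1053 c=5696/1053 d=-1180/351
  seg 4: a=4 b=8093/1053 c=-4924/1053 d=4924/9477
S(7/2) = 27013/11232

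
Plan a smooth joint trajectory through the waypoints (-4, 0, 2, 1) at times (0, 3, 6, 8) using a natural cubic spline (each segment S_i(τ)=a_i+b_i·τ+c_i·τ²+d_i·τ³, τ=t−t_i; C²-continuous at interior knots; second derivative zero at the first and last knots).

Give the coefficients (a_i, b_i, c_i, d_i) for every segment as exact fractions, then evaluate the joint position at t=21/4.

Δ: Δ0=4/3, Δ1=2/3, Δ2=-1/2
row 1: diag=12, rhs=-4; c'=1/4, d'=-1/3
row 2: denom=10−3·1/4=37/4; d'=(-7−3·-1/3)/(37/4)=-24/37
back: M2=-24/37
back: M1=-1/3−1/4·-24/37=-19/111
M: M0=0, M1=-19/111, M2=-24/37, M3=0
seg 0: a=-4, c=M0/2=0, d=(M1−M0)/(6·3)=-19/1998, b=Δ0−h0·(2M0+M1)/6=105/74
seg 1: a=0, c=M1/2=-19/222, d=(M2−M1)/(6·3)=-53/1998, b=Δ1−h1·(2M1+M2)/6=43/37
seg 2: a=2, c=M2/2=-12/37, d=(M3−M2)/(6·2)=2/37, b=Δ2−h2·(2M2+M3)/6=-5/74
t_q=21/4 → seg 1, τ=9/4; S=0+43/37·τ+-19/222·τ²+-53/1998·τ³=8901/4736

  seg 0: a=-4 b=105/74 c=0 d=-19/1998
  seg 1: a=0 b=43/37 c=-19/222 d=-53/1998
  seg 2: a=2 b=-5/74 c=-12/37 d=2/37
S(21/4) = 8901/4736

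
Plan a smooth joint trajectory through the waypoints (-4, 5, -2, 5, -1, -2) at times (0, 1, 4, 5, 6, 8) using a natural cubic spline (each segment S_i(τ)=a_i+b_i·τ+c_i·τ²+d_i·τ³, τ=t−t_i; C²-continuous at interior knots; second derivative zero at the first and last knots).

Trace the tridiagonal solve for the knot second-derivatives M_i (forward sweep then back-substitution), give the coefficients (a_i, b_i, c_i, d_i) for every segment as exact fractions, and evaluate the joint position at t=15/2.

  seg 0: a=-4 b=83189/7302 c=0 d=-17471/7302
  seg 1: a=5 b=15388/3651 c=-17471/2434 d=36475/21906
  seg 2: a=-2 b=44573/7302 c=9502/1217 d=-50471/7302
  seg 3: a=5 b=3592/3651 c=-31467/2434 d=43405/7302
  seg 4: a=-1 b=-51403/7302 c=5969/1217 d=-5969/7302
S(15/2) = -63921/19472

Δ: Δ0=9, Δ1=-7/3, Δ2=7, Δ3=-6, Δ4=-1/2
row 1: diag=8, rhs=-68; c'=3/8, d'=-17/2
row 2: denom=8−3·3/8=55/8; d'=(56−3·-17/2)/(55/8)=652/55
row 3: denom=4−1·8/55=212/55; d'=(-78−1·652/55)/(212/55)=-2471/106
row 4: denom=6−1·55/212=1217/212; d'=(33−1·-2471/106)/(1217/212)=11938/1217
back: M4=11938/1217
back: M3=-2471/106−55/212·11938/1217=-31467/1217
back: M2=652/55−8/55·-31467/1217=19004/1217
back: M1=-17/2−3/8·19004/1217=-17471/1217
M: M0=0, M1=-17471/1217, M2=19004/1217, M3=-31467/1217, M4=11938/1217, M5=0
seg 0: a=-4, c=M0/2=0, d=(M1−M0)/(6·1)=-17471/7302, b=Δ0−h0·(2M0+M1)/6=83189/7302
seg 1: a=5, c=M1/2=-17471/2434, d=(M2−M1)/(6·3)=36475/21906, b=Δ1−h1·(2M1+M2)/6=15388/3651
seg 2: a=-2, c=M2/2=9502/1217, d=(M3−M2)/(6·1)=-50471/7302, b=Δ2−h2·(2M2+M3)/6=44573/7302
seg 3: a=5, c=M3/2=-31467/2434, d=(M4−M3)/(6·1)=43405/7302, b=Δ3−h3·(2M3+M4)/6=3592/3651
seg 4: a=-1, c=M4/2=5969/1217, d=(M5−M4)/(6·2)=-5969/7302, b=Δ4−h4·(2M4+M5)/6=-51403/7302
t_q=15/2 → seg 4, τ=3/2; S=-1+-51403/7302·τ+5969/1217·τ²+-5969/7302·τ³=-63921/19472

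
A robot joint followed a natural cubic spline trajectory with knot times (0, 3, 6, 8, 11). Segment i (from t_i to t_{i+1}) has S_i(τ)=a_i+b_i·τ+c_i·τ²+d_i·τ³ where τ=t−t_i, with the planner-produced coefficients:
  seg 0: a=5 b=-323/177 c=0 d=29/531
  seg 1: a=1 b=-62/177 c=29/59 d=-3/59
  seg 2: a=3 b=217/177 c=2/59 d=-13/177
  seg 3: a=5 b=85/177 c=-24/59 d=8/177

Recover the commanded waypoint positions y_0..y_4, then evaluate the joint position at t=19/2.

y_0 = S_0(0) = a_0 = 5
y_1 = S_1(0) = a_1 = 1
y_2 = S_2(0) = a_2 = 3
y_3 = S_3(0) = a_3 = 5
y_4 = S_3(3) = 4
t_q=19/2 is in segment 3 (τ=3/2); S_3(τ)=585/118

y_0=5 y_1=1 y_2=3 y_3=5 y_4=4
S(19/2) = 585/118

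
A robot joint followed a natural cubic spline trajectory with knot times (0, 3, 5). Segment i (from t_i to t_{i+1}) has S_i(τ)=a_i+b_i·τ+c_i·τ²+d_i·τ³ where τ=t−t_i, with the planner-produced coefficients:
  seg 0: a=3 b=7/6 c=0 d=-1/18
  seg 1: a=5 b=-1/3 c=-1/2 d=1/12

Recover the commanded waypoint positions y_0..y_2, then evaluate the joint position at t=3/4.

y_0 = S_0(0) = a_0 = 3
y_1 = S_1(0) = a_1 = 5
y_2 = S_1(2) = 3
t_q=3/4 is in segment 0 (τ=3/4); S_0(τ)=493/128

y_0=3 y_1=5 y_2=3
S(3/4) = 493/128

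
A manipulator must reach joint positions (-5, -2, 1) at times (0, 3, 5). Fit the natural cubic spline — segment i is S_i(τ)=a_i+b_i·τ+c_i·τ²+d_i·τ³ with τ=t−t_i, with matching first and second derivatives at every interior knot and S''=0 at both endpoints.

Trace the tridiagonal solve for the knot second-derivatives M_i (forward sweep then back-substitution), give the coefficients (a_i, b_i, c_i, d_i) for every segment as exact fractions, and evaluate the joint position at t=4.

  seg 0: a=-5 b=17/20 c=0 d=1/60
  seg 1: a=-2 b=13/10 c=3/20 d=-1/40
S(4) = -23/40

Δ: Δ0=1, Δ1=3/2
row 1: diag=10, rhs=3; c'=1/5, d'=3/10
back: M1=3/10
M: M0=0, M1=3/10, M2=0
seg 0: a=-5, c=M0/2=0, d=(M1−M0)/(6·3)=1/60, b=Δ0−h0·(2M0+M1)/6=17/20
seg 1: a=-2, c=M1/2=3/20, d=(M2−M1)/(6·2)=-1/40, b=Δ1−h1·(2M1+M2)/6=13/10
t_q=4 → seg 1, τ=1; S=-2+13/10·τ+3/20·τ²+-1/40·τ³=-23/40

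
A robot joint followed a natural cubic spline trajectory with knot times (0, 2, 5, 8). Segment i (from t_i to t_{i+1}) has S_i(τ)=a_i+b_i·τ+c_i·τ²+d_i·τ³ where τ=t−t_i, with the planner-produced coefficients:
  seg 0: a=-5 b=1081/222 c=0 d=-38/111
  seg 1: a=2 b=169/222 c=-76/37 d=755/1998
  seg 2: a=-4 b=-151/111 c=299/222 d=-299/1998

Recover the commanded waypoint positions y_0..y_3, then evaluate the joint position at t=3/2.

y_0 = S_0(0) = a_0 = -5
y_1 = S_1(0) = a_1 = 2
y_2 = S_2(0) = a_2 = -4
y_3 = S_2(3) = 0
t_q=3/2 is in segment 0 (τ=3/2); S_0(τ)=85/74

y_0=-5 y_1=2 y_2=-4 y_3=0
S(3/2) = 85/74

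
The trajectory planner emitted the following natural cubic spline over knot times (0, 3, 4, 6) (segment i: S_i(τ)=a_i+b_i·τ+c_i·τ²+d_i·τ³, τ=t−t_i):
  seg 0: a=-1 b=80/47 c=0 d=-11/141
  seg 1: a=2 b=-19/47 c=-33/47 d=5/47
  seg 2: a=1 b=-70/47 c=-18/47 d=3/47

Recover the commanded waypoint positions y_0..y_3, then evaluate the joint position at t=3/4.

y_0 = S_0(0) = a_0 = -1
y_1 = S_1(0) = a_1 = 2
y_2 = S_2(0) = a_2 = 1
y_3 = S_2(2) = -3
t_q=3/4 is in segment 0 (τ=3/4); S_0(τ)=733/3008

y_0=-1 y_1=2 y_2=1 y_3=-3
S(3/4) = 733/3008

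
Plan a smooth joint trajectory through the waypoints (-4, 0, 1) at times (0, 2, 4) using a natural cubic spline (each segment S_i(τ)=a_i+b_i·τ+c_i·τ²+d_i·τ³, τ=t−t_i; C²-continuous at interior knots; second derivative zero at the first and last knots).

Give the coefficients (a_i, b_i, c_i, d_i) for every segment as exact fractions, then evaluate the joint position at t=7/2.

  seg 0: a=-4 b=19/8 c=0 d=-3/32
  seg 1: a=0 b=5/4 c=-9/16 d=3/32
S(7/2) = 237/256

Δ: Δ0=2, Δ1=1/2
row 1: diag=8, rhs=-9; c'=1/4, d'=-9/8
back: M1=-9/8
M: M0=0, M1=-9/8, M2=0
seg 0: a=-4, c=M0/2=0, d=(M1−M0)/(6·2)=-3/32, b=Δ0−h0·(2M0+M1)/6=19/8
seg 1: a=0, c=M1/2=-9/16, d=(M2−M1)/(6·2)=3/32, b=Δ1−h1·(2M1+M2)/6=5/4
t_q=7/2 → seg 1, τ=3/2; S=0+5/4·τ+-9/16·τ²+3/32·τ³=237/256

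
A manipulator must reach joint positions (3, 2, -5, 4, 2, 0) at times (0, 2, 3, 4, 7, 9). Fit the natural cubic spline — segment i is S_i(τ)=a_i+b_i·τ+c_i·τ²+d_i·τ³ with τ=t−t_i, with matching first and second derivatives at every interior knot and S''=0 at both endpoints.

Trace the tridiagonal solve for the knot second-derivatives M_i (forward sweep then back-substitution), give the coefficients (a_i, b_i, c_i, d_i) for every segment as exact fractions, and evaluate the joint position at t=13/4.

Δ: Δ0=-1/2, Δ1=-7, Δ2=9, Δ3=-2/3, Δ4=-1
row 1: diag=6, rhs=-39; c'=1/6, d'=-13/2
row 2: denom=4−1·1/6=23/6; d'=(96−1·-13/2)/(23/6)=615/23
row 3: denom=8−1·6/23=178/23; d'=(-58−1·615/23)/(178/23)=-1949/178
row 4: denom=10−3·69/178=1573/178; d'=(-2−3·-1949/178)/(1573/178)=5491/1573
back: M4=5491/1573
back: M3=-1949/178−69/178·5491/1573=-19352/1573
back: M2=615/23−6/23·-19352/1573=47109/1573
back: M1=-13/2−1/6·47109/1573=-18076/1573
M: M0=0, M1=-18076/1573, M2=47109/1573, M3=-19352/1573, M4=5491/1573, M5=0
seg 0: a=3, c=M0/2=0, d=(M1−M0)/(6·2)=-4519/4719, b=Δ0−h0·(2M0+M1)/6=31433/9438
seg 1: a=2, c=M1/2=-9038/1573, d=(M2−M1)/(6·1)=65185/9438, b=Δ1−h1·(2M1+M2)/6=-77023/9438
seg 2: a=-5, c=M2/2=47109/3146, d=(M3−M2)/(6·1)=-66461/9438, b=Δ2−h2·(2M2+M3)/6=458/429
seg 3: a=4, c=M3/2=-9676/1573, d=(M4−M3)/(6·3)=637/726, b=Δ3−h3·(2M3+M4)/6=93347/9438
seg 4: a=2, c=M4/2=5491/3146, d=(M5−M4)/(6·2)=-5491/18876, b=Δ4−h4·(2M4+M5)/6=-15701/4719
t_q=13/4 → seg 2, τ=1/4; S=-5+458/429·τ+47109/3146·τ²+-66461/9438·τ³=-786699/201344

  seg 0: a=3 b=31433/9438 c=0 d=-4519/4719
  seg 1: a=2 b=-77023/9438 c=-9038/1573 d=65185/9438
  seg 2: a=-5 b=458/429 c=47109/3146 d=-66461/9438
  seg 3: a=4 b=93347/9438 c=-9676/1573 d=637/726
  seg 4: a=2 b=-15701/4719 c=5491/3146 d=-5491/18876
S(13/4) = -786699/201344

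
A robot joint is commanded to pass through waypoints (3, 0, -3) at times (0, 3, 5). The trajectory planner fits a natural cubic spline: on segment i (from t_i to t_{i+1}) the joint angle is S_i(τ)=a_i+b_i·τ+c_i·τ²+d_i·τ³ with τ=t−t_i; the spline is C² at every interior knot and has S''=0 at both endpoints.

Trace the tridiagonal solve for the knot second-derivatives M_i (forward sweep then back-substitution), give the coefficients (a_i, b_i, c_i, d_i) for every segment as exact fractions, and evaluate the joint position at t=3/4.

  seg 0: a=3 b=-17/20 c=0 d=-1/60
  seg 1: a=0 b=-13/10 c=-3/20 d=1/40
S(3/4) = 603/256

Δ: Δ0=-1, Δ1=-3/2
row 1: diag=10, rhs=-3; c'=1/5, d'=-3/10
back: M1=-3/10
M: M0=0, M1=-3/10, M2=0
seg 0: a=3, c=M0/2=0, d=(M1−M0)/(6·3)=-1/60, b=Δ0−h0·(2M0+M1)/6=-17/20
seg 1: a=0, c=M1/2=-3/20, d=(M2−M1)/(6·2)=1/40, b=Δ1−h1·(2M1+M2)/6=-13/10
t_q=3/4 → seg 0, τ=3/4; S=3+-17/20·τ+0·τ²+-1/60·τ³=603/256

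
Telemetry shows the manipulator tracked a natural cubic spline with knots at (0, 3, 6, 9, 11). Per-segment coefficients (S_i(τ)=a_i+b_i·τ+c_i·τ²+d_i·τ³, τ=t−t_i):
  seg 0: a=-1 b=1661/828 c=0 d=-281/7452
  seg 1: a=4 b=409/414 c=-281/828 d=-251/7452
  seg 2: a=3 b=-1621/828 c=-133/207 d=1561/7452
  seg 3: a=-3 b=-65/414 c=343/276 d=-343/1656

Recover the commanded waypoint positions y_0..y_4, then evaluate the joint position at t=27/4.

y_0=-1 y_1=4 y_2=3 y_3=-3 y_4=0
S(27/4) = 7411/5888

y_0 = S_0(0) = a_0 = -1
y_1 = S_1(0) = a_1 = 4
y_2 = S_2(0) = a_2 = 3
y_3 = S_3(0) = a_3 = -3
y_4 = S_3(2) = 0
t_q=27/4 is in segment 2 (τ=3/4); S_2(τ)=7411/5888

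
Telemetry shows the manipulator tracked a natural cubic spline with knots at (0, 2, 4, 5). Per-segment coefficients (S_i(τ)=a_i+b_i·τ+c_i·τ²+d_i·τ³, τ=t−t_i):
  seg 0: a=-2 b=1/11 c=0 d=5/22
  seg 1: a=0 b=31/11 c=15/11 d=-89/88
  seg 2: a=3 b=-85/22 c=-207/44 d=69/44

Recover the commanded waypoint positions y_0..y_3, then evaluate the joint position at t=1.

y_0 = S_0(0) = a_0 = -2
y_1 = S_1(0) = a_1 = 0
y_2 = S_2(0) = a_2 = 3
y_3 = S_2(1) = -4
t_q=1 is in segment 0 (τ=1); S_0(τ)=-37/22

y_0=-2 y_1=0 y_2=3 y_3=-4
S(1) = -37/22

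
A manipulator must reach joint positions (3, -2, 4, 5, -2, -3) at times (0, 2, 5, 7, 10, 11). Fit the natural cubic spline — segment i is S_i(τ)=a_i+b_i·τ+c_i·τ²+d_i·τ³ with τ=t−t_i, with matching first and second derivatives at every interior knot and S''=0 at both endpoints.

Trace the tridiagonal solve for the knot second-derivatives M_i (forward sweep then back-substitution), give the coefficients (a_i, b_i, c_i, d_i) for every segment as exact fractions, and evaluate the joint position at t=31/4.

  seg 0: a=3 b=-43547/12282 c=0 d=6421/24564
  seg 1: a=-2 b=-5021/12282 c=6421/4094 d=-14102/55269
  seg 2: a=4 b=25945/12282 c=-8941/12282 d=-961/24564
  seg 3: a=5 b=-5195/4094 c=-5912/6141 d=22399/110538
  seg 4: a=-2 b=-3222/2047 c=3525/4094 d=-1175/4094
S(31/4) = 941231/262016

Δ: Δ0=-5/2, Δ1=2, Δ2=1/2, Δ3=-7/3, Δ4=-1
row 1: diag=10, rhs=27; c'=3/10, d'=27/10
row 2: denom=10−3·3/10=91/10; d'=(-9−3·27/10)/(91/10)=-171/91
row 3: denom=10−2·20/91=870/91; d'=(-17−2·-171/91)/(870/91)=-241/174
row 4: denom=8−3·91/290=2047/290; d'=(8−3·-241/174)/(2047/290)=3525/2047
back: M4=3525/2047
back: M3=-241/174−91/290·3525/2047=-11824/6141
back: M2=-171/91−20/91·-11824/6141=-8941/6141
back: M1=27/10−3/10·-8941/6141=6421/2047
M: M0=0, M1=6421/2047, M2=-8941/6141, M3=-11824/6141, M4=3525/2047, M5=0
seg 0: a=3, c=M0/2=0, d=(M1−M0)/(6·2)=6421/24564, b=Δ0−h0·(2M0+M1)/6=-43547/12282
seg 1: a=-2, c=M1/2=6421/4094, d=(M2−M1)/(6·3)=-14102/55269, b=Δ1−h1·(2M1+M2)/6=-5021/12282
seg 2: a=4, c=M2/2=-8941/12282, d=(M3−M2)/(6·2)=-961/24564, b=Δ2−h2·(2M2+M3)/6=25945/12282
seg 3: a=5, c=M3/2=-5912/6141, d=(M4−M3)/(6·3)=22399/110538, b=Δ3−h3·(2M3+M4)/6=-5195/4094
seg 4: a=-2, c=M4/2=3525/4094, d=(M5−M4)/(6·1)=-1175/4094, b=Δ4−h4·(2M4+M5)/6=-3222/2047
t_q=31/4 → seg 3, τ=3/4; S=5+-5195/4094·τ+-5912/6141·τ²+22399/110538·τ³=941231/262016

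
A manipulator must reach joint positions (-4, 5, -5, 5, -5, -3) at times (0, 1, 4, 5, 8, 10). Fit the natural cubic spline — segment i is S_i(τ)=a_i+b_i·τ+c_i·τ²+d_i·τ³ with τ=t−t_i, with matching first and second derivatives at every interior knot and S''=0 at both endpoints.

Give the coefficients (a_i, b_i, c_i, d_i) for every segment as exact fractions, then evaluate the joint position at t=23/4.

Δ: Δ0=9, Δ1=-10/3, Δ2=10, Δ3=-10/3, Δ4=1
row 1: diag=8, rhs=-74; c'=3/8, d'=-37/4
row 2: denom=8−3·3/8=55/8; d'=(80−3·-37/4)/(55/8)=862/55
row 3: denom=8−1·8/55=432/55; d'=(-80−1·862/55)/(432/55)=-877/72
row 4: denom=10−3·55/144=425/48; d'=(26−3·-877/72)/(425/48)=3002/425
back: M4=3002/425
back: M3=-877/72−55/144·3002/425=-3794/255
back: M2=862/55−8/55·-3794/255=22742/1275
back: M1=-37/4−3/8·22742/1275=-6774/425
M: M0=0, M1=-6774/425, M2=22742/1275, M3=-3794/255, M4=3002/425, M5=0
seg 0: a=-4, c=M0/2=0, d=(M1−M0)/(6·1)=-1129/425, b=Δ0−h0·(2M0+M1)/6=4954/425
seg 1: a=5, c=M1/2=-3387/425, d=(M2−M1)/(6·3)=21532/11475, b=Δ1−h1·(2M1+M2)/6=1567/425
seg 2: a=-5, c=M2/2=11371/1275, d=(M3−M2)/(6·1)=-6952/1275, b=Δ2−h2·(2M2+M3)/6=2777/425
seg 3: a=5, c=M3/2=-1897/255, d=(M4−M3)/(6·3)=13988/11475, b=Δ3−h3·(2M3+M4)/6=601/75
seg 4: a=-5, c=M4/2=1501/425, d=(M5−M4)/(6·2)=-1501/2550, b=Δ4−h4·(2M4+M5)/6=-4729/1275
t_q=23/4 → seg 3, τ=3/4; S=5+601/75·τ+-1897/255·τ²+13988/11475·τ³=4991/680

  seg 0: a=-4 b=4954/425 c=0 d=-1129/425
  seg 1: a=5 b=1567/425 c=-3387/425 d=21532/11475
  seg 2: a=-5 b=2777/425 c=11371/1275 d=-6952/1275
  seg 3: a=5 b=601/75 c=-1897/255 d=13988/11475
  seg 4: a=-5 b=-4729/1275 c=1501/425 d=-1501/2550
S(23/4) = 4991/680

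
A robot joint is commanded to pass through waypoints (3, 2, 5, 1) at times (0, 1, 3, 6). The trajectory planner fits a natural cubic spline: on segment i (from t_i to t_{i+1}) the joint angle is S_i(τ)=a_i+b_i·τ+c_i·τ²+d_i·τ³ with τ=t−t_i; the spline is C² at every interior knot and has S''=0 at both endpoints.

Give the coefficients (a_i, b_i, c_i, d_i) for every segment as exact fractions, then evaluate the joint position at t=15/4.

Δ: Δ0=-1, Δ1=3/2, Δ2=-4/3
row 1: diag=6, rhs=15; c'=1/3, d'=5/2
row 2: denom=10−2·1/3=28/3; d'=(-17−2·5/2)/(28/3)=-33/14
back: M2=-33/14
back: M1=5/2−1/3·-33/14=23/7
M: M0=0, M1=23/7, M2=-33/14, M3=0
seg 0: a=3, c=M0/2=0, d=(M1−M0)/(6·1)=23/42, b=Δ0−h0·(2M0+M1)/6=-65/42
seg 1: a=2, c=M1/2=23/14, d=(M2−M1)/(6·2)=-79/168, b=Δ1−h1·(2M1+M2)/6=2/21
seg 2: a=5, c=M2/2=-33/28, d=(M3−M2)/(6·3)=11/84, b=Δ2−h2·(2M2+M3)/6=43/42
t_q=15/4 → seg 2, τ=3/4; S=5+43/42·τ+-33/28·τ²+11/84·τ³=1321/256

  seg 0: a=3 b=-65/42 c=0 d=23/42
  seg 1: a=2 b=2/21 c=23/14 d=-79/168
  seg 2: a=5 b=43/42 c=-33/28 d=11/84
S(15/4) = 1321/256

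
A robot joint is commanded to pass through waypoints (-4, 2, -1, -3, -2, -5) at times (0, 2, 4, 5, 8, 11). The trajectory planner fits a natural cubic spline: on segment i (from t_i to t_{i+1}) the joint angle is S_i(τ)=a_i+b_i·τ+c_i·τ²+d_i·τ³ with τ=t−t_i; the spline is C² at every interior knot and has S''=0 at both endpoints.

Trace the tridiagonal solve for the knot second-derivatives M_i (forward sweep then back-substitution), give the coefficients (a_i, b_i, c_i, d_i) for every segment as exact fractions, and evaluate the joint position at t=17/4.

Δ: Δ0=3, Δ1=-3/2, Δ2=-2, Δ3=1/3, Δ4=-1
row 1: diag=8, rhs=-27; c'=1/4, d'=-27/8
row 2: denom=6−2·1/4=11/2; d'=(-3−2·-27/8)/(11/2)=15/22
row 3: denom=8−1·2/11=86/11; d'=(14−1·15/22)/(86/11)=293/172
row 4: denom=12−3·33/86=933/86; d'=(-8−3·293/172)/(933/86)=-2255/1866
back: M4=-2255/1866
back: M3=293/172−33/86·-2255/1866=674/311
back: M2=15/22−2/11·674/311=179/622
back: M1=-27/8−1/4·179/622=-1072/311
M: M0=0, M1=-1072/311, M2=179/622, M3=674/311, M4=-2255/1866, M5=0
seg 0: a=-4, c=M0/2=0, d=(M1−M0)/(6·2)=-268/933, b=Δ0−h0·(2M0+M1)/6=3871/933
seg 1: a=2, c=M1/2=-536/311, d=(M2−M1)/(6·2)=2323/7464, b=Δ1−h1·(2M1+M2)/6=655/933
seg 2: a=-1, c=M2/2=179/1244, d=(M3−M2)/(6·1)=1169/3732, b=Δ2−h2·(2M2+M3)/6=-4585/1866
seg 3: a=-3, c=M3/2=337/311, d=(M4−M3)/(6·3)=-6299/33588, b=Δ3−h3·(2M3+M4)/6=-4589/3732
seg 4: a=-2, c=M4/2=-2255/3732, d=(M5−M4)/(6·3)=2255/33588, b=Δ4−h4·(2M4+M5)/6=389/1866
t_q=17/4 → seg 2, τ=1/4; S=-1+-4585/1866·τ+179/1244·τ²+1169/3732·τ³=-127417/79616

  seg 0: a=-4 b=3871/933 c=0 d=-268/933
  seg 1: a=2 b=655/933 c=-536/311 d=2323/7464
  seg 2: a=-1 b=-4585/1866 c=179/1244 d=1169/3732
  seg 3: a=-3 b=-4589/3732 c=337/311 d=-6299/33588
  seg 4: a=-2 b=389/1866 c=-2255/3732 d=2255/33588
S(17/4) = -127417/79616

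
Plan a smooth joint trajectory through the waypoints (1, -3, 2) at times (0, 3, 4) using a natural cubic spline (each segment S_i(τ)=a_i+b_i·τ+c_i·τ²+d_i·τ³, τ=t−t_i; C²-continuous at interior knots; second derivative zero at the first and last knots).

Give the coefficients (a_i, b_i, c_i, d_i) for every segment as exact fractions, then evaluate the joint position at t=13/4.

Δ: Δ0=-4/3, Δ1=5
row 1: diag=8, rhs=38; c'=1/8, d'=19/4
back: M1=19/4
M: M0=0, M1=19/4, M2=0
seg 0: a=1, c=M0/2=0, d=(M1−M0)/(6·3)=19/72, b=Δ0−h0·(2M0+M1)/6=-89/24
seg 1: a=-3, c=M1/2=19/8, d=(M2−M1)/(6·1)=-19/24, b=Δ1−h1·(2M1+M2)/6=41/12
t_q=13/4 → seg 1, τ=1/4; S=-3+41/12·τ+19/8·τ²+-19/24·τ³=-1029/512

  seg 0: a=1 b=-89/24 c=0 d=19/72
  seg 1: a=-3 b=41/12 c=19/8 d=-19/24
S(13/4) = -1029/512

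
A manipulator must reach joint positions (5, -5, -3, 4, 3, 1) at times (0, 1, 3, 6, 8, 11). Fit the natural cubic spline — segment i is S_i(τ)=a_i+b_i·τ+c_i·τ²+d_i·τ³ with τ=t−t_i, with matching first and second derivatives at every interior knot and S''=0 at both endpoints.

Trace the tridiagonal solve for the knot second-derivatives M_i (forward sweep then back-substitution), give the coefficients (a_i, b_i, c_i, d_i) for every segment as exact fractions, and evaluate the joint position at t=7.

  seg 0: a=5 b=-28753/2418 c=0 d=4573/2418
  seg 1: a=-5 b=-7517/1209 c=4573/806 d=-4993/4836
  seg 2: a=-3 b=4942/1209 c=-210/403 d=-77/3627
  seg 3: a=4 b=469/1209 c=-287/403 d=1297/9672
  seg 4: a=3 b=-2059/2418 c=149/1612 d=-149/14508
S(7) = 12283/3224

Δ: Δ0=-10, Δ1=1, Δ2=7/3, Δ3=-1/2, Δ4=-2/3
row 1: diag=6, rhs=66; c'=1/3, d'=11
row 2: denom=10−2·1/3=28/3; d'=(8−2·11)/(28/3)=-3/2
row 3: denom=10−3·9/28=253/28; d'=(-17−3·-3/2)/(253/28)=-350/253
row 4: denom=10−2·56/253=2418/253; d'=(-1−2·-350/253)/(2418/253)=149/806
back: M4=149/806
back: M3=-350/253−56/253·149/806=-574/403
back: M2=-3/2−9/28·-574/403=-420/403
back: M1=11−1/3·-420/403=4573/403
M: M0=0, M1=4573/403, M2=-420/403, M3=-574/403, M4=149/806, M5=0
seg 0: a=5, c=M0/2=0, d=(M1−M0)/(6·1)=4573/2418, b=Δ0−h0·(2M0+M1)/6=-28753/2418
seg 1: a=-5, c=M1/2=4573/806, d=(M2−M1)/(6·2)=-4993/4836, b=Δ1−h1·(2M1+M2)/6=-7517/1209
seg 2: a=-3, c=M2/2=-210/403, d=(M3−M2)/(6·3)=-77/3627, b=Δ2−h2·(2M2+M3)/6=4942/1209
seg 3: a=4, c=M3/2=-287/403, d=(M4−M3)/(6·2)=1297/9672, b=Δ3−h3·(2M3+M4)/6=469/1209
seg 4: a=3, c=M4/2=149/1612, d=(M5−M4)/(6·3)=-149/14508, b=Δ4−h4·(2M4+M5)/6=-2059/2418
t_q=7 → seg 3, τ=1; S=4+469/1209·τ+-287/403·τ²+1297/9672·τ³=12283/3224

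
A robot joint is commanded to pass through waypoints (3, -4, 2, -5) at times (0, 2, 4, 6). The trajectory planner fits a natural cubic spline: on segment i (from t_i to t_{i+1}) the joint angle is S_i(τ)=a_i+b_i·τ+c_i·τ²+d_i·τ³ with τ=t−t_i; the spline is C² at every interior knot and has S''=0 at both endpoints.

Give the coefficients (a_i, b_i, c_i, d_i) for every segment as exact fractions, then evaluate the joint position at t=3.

  seg 0: a=3 b=-17/3 c=0 d=13/24
  seg 1: a=-4 b=5/6 c=13/4 d=-13/12
  seg 2: a=2 b=5/6 c=-13/4 d=13/24
S(3) = -1

Δ: Δ0=-7/2, Δ1=3, Δ2=-7/2
row 1: diag=8, rhs=39; c'=1/4, d'=39/8
row 2: denom=8−2·1/4=15/2; d'=(-39−2·39/8)/(15/2)=-13/2
back: M2=-13/2
back: M1=39/8−1/4·-13/2=13/2
M: M0=0, M1=13/2, M2=-13/2, M3=0
seg 0: a=3, c=M0/2=0, d=(M1−M0)/(6·2)=13/24, b=Δ0−h0·(2M0+M1)/6=-17/3
seg 1: a=-4, c=M1/2=13/4, d=(M2−M1)/(6·2)=-13/12, b=Δ1−h1·(2M1+M2)/6=5/6
seg 2: a=2, c=M2/2=-13/4, d=(M3−M2)/(6·2)=13/24, b=Δ2−h2·(2M2+M3)/6=5/6
t_q=3 → seg 1, τ=1; S=-4+5/6·τ+13/4·τ²+-13/12·τ³=-1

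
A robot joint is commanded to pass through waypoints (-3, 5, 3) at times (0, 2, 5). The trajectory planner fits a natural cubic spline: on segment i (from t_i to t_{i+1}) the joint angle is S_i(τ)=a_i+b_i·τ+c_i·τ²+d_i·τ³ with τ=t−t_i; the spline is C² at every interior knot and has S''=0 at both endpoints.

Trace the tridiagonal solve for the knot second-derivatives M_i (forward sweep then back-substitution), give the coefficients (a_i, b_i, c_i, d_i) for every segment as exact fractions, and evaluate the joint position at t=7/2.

  seg 0: a=-3 b=74/15 c=0 d=-7/30
  seg 1: a=5 b=32/15 c=-7/5 d=7/45
S(7/2) = 223/40

Δ: Δ0=4, Δ1=-2/3
row 1: diag=10, rhs=-28; c'=3/10, d'=-14/5
back: M1=-14/5
M: M0=0, M1=-14/5, M2=0
seg 0: a=-3, c=M0/2=0, d=(M1−M0)/(6·2)=-7/30, b=Δ0−h0·(2M0+M1)/6=74/15
seg 1: a=5, c=M1/2=-7/5, d=(M2−M1)/(6·3)=7/45, b=Δ1−h1·(2M1+M2)/6=32/15
t_q=7/2 → seg 1, τ=3/2; S=5+32/15·τ+-7/5·τ²+7/45·τ³=223/40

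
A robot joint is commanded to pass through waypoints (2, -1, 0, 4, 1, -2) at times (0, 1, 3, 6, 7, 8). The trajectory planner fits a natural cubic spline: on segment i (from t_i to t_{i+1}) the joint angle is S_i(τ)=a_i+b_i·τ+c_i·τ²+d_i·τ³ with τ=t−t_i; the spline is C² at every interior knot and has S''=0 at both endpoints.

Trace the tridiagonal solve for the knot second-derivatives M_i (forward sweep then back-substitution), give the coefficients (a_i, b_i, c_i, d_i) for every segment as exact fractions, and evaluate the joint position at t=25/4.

  seg 0: a=2 b=-1609/456 c=0 d=241/456
  seg 1: a=-1 b=-443/228 c=241/152 d=-83/456
  seg 2: a=0 b=505/228 c=75/152 d=-359/1368
  seg 3: a=4 b=-871/456 c=-71/38 d=355/456
  seg 4: a=1 b=-755/228 c=71/152 d=-71/456
S(25/4) = 33249/9728

Δ: Δ0=-3, Δ1=1/2, Δ2=4/3, Δ3=-3, Δ4=-3
row 1: diag=6, rhs=21; c'=1/3, d'=7/2
row 2: denom=10−2·1/3=28/3; d'=(5−2·7/2)/(28/3)=-3/14
row 3: denom=8−3·9/28=197/28; d'=(-26−3·-3/14)/(197/28)=-710/197
row 4: denom=4−1·28/197=760/197; d'=(0−1·-710/197)/(760/197)=71/76
back: M4=71/76
back: M3=-710/197−28/197·71/76=-71/19
back: M2=-3/14−9/28·-71/19=75/76
back: M1=7/2−1/3·75/76=241/76
M: M0=0, M1=241/76, M2=75/76, M3=-71/19, M4=71/76, M5=0
seg 0: a=2, c=M0/2=0, d=(M1−M0)/(6·1)=241/456, b=Δ0−h0·(2M0+M1)/6=-1609/456
seg 1: a=-1, c=M1/2=241/152, d=(M2−M1)/(6·2)=-83/456, b=Δ1−h1·(2M1+M2)/6=-443/228
seg 2: a=0, c=M2/2=75/152, d=(M3−M2)/(6·3)=-359/1368, b=Δ2−h2·(2M2+M3)/6=505/228
seg 3: a=4, c=M3/2=-71/38, d=(M4−M3)/(6·1)=355/456, b=Δ3−h3·(2M3+M4)/6=-871/456
seg 4: a=1, c=M4/2=71/152, d=(M5−M4)/(6·1)=-71/456, b=Δ4−h4·(2M4+M5)/6=-755/228
t_q=25/4 → seg 3, τ=1/4; S=4+-871/456·τ+-71/38·τ²+355/456·τ³=33249/9728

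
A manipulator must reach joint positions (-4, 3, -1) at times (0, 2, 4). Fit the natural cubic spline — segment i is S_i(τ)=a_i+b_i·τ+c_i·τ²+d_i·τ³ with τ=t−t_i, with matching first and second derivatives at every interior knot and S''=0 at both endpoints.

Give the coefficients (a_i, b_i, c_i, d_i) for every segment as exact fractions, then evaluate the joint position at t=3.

Δ: Δ0=7/2, Δ1=-2
row 1: diag=8, rhs=-33; c'=1/4, d'=-33/8
back: M1=-33/8
M: M0=0, M1=-33/8, M2=0
seg 0: a=-4, c=M0/2=0, d=(M1−M0)/(6·2)=-11/32, b=Δ0−h0·(2M0+M1)/6=39/8
seg 1: a=3, c=M1/2=-33/16, d=(M2−M1)/(6·2)=11/32, b=Δ1−h1·(2M1+M2)/6=3/4
t_q=3 → seg 1, τ=1; S=3+3/4·τ+-33/16·τ²+11/32·τ³=65/32

  seg 0: a=-4 b=39/8 c=0 d=-11/32
  seg 1: a=3 b=3/4 c=-33/16 d=11/32
S(3) = 65/32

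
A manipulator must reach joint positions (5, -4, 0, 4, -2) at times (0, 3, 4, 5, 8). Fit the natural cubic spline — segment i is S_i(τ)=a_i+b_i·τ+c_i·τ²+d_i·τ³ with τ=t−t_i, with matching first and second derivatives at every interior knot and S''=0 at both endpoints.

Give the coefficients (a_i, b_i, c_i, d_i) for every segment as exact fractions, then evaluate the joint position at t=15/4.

Δ: Δ0=-3, Δ1=4, Δ2=4, Δ3=-2
row 1: diag=8, rhs=42; c'=1/8, d'=21/4
row 2: denom=4−1·1/8=31/8; d'=(0−1·21/4)/(31/8)=-42/31
row 3: denom=8−1·8/31=240/31; d'=(-36−1·-42/31)/(240/31)=-179/40
back: M3=-179/40
back: M2=-42/31−8/31·-179/40=-1/5
back: M1=21/4−1/8·-1/5=211/40
M: M0=0, M1=211/40, M2=-1/5, M3=-179/40, M4=0
seg 0: a=5, c=M0/2=0, d=(M1−M0)/(6·3)=211/720, b=Δ0−h0·(2M0+M1)/6=-451/80
seg 1: a=-4, c=M1/2=211/80, d=(M2−M1)/(6·1)=-73/80, b=Δ1−h1·(2M1+M2)/6=91/40
seg 2: a=0, c=M2/2=-1/10, d=(M3−M2)/(6·1)=-57/80, b=Δ2−h2·(2M2+M3)/6=77/16
seg 3: a=4, c=M3/2=-179/80, d=(M4−M3)/(6·3)=179/720, b=Δ3−h3·(2M3+M4)/6=99/40
t_q=15/4 → seg 1, τ=3/4; S=-4+91/40·τ+211/80·τ²+-73/80·τ³=-6119/5120

  seg 0: a=5 b=-451/80 c=0 d=211/720
  seg 1: a=-4 b=91/40 c=211/80 d=-73/80
  seg 2: a=0 b=77/16 c=-1/10 d=-57/80
  seg 3: a=4 b=99/40 c=-179/80 d=179/720
S(15/4) = -6119/5120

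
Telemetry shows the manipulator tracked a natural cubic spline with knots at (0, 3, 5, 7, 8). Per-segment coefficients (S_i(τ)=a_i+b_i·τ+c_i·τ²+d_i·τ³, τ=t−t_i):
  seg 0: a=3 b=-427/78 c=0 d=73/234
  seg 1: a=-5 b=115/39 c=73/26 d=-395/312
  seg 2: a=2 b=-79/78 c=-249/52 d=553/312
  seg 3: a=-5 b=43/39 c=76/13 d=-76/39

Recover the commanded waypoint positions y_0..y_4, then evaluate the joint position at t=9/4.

y_0 = S_0(0) = a_0 = 3
y_1 = S_1(0) = a_1 = -5
y_2 = S_2(0) = a_2 = 2
y_3 = S_3(0) = a_3 = -5
y_4 = S_3(1) = 0
t_q=9/4 is in segment 0 (τ=9/4); S_0(τ)=-9591/1664

y_0=3 y_1=-5 y_2=2 y_3=-5 y_4=0
S(9/4) = -9591/1664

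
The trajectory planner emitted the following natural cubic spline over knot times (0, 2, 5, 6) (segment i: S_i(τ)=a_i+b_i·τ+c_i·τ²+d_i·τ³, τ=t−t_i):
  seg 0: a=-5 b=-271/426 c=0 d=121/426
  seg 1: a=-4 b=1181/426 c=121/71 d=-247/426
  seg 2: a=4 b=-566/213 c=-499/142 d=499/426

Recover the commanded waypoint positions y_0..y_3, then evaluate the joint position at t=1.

y_0=-5 y_1=-4 y_2=4 y_3=-1
S(1) = -380/71

y_0 = S_0(0) = a_0 = -5
y_1 = S_1(0) = a_1 = -4
y_2 = S_2(0) = a_2 = 4
y_3 = S_2(1) = -1
t_q=1 is in segment 0 (τ=1); S_0(τ)=-380/71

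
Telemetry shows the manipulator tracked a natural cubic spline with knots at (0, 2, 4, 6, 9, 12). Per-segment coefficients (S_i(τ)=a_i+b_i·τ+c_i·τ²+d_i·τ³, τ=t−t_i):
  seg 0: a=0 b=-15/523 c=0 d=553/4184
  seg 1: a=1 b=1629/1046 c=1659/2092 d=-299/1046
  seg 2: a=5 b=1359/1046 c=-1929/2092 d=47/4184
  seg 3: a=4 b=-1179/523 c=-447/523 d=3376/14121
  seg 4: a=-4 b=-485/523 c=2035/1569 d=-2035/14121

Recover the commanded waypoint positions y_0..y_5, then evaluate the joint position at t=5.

y_0=0 y_1=1 y_2=5 y_3=4 y_4=-4 y_5=1
S(5) = 22545/4184

y_0 = S_0(0) = a_0 = 0
y_1 = S_1(0) = a_1 = 1
y_2 = S_2(0) = a_2 = 5
y_3 = S_3(0) = a_3 = 4
y_4 = S_4(0) = a_4 = -4
y_5 = S_4(3) = 1
t_q=5 is in segment 2 (τ=1); S_2(τ)=22545/4184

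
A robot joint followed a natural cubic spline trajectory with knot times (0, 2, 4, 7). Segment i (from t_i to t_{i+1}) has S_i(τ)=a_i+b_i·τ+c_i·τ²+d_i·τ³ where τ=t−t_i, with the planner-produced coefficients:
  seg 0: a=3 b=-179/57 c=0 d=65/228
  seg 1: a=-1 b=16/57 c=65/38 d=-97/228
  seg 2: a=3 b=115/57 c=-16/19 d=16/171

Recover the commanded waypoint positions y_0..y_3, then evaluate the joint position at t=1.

y_0 = S_0(0) = a_0 = 3
y_1 = S_1(0) = a_1 = -1
y_2 = S_2(0) = a_2 = 3
y_3 = S_2(3) = 4
t_q=1 is in segment 0 (τ=1); S_0(τ)=11/76

y_0=3 y_1=-1 y_2=3 y_3=4
S(1) = 11/76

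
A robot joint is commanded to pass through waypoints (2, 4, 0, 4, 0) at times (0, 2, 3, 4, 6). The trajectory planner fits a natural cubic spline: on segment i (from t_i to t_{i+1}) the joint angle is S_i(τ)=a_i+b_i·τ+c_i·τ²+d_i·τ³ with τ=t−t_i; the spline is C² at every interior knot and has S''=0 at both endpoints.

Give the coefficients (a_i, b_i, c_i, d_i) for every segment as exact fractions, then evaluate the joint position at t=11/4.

Δ: Δ0=1, Δ1=-4, Δ2=4, Δ3=-2
row 1: diag=6, rhs=-30; c'=1/6, d'=-5
row 2: denom=4−1·1/6=23/6; d'=(48−1·-5)/(23/6)=318/23
row 3: denom=6−1·6/23=132/23; d'=(-36−1·318/23)/(132/23)=-191/22
back: M3=-191/22
back: M2=318/23−6/23·-191/22=177/11
back: M1=-5−1/6·177/11=-169/22
M: M0=0, M1=-169/22, M2=177/11, M3=-191/22, M4=0
seg 0: a=2, c=M0/2=0, d=(M1−M0)/(6·2)=-169/264, b=Δ0−h0·(2M0+M1)/6=235/66
seg 1: a=4, c=M1/2=-169/44, d=(M2−M1)/(6·1)=523/132, b=Δ1−h1·(2M1+M2)/6=-136/33
seg 2: a=0, c=M2/2=177/22, d=(M3−M2)/(6·1)=-545/132, b=Δ2−h2·(2M2+M3)/6=1/12
seg 3: a=4, c=M3/2=-191/44, d=(M4−M3)/(6·2)=191/264, b=Δ3−h3·(2M3+M4)/6=125/33
t_q=11/4 → seg 1, τ=3/4; S=4+-136/33·τ+-169/44·τ²+523/132·τ³=1183/2816

  seg 0: a=2 b=235/66 c=0 d=-169/264
  seg 1: a=4 b=-136/33 c=-169/44 d=523/132
  seg 2: a=0 b=1/12 c=177/22 d=-545/132
  seg 3: a=4 b=125/33 c=-191/44 d=191/264
S(11/4) = 1183/2816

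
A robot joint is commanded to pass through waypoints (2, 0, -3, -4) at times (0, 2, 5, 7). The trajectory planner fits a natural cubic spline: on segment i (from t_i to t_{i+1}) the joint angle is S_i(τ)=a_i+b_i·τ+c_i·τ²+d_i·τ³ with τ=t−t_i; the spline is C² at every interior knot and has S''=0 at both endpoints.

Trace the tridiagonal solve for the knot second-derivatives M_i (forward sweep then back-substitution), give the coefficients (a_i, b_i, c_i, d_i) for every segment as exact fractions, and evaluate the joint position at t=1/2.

Δ: Δ0=-1, Δ1=-1, Δ2=-1/2
row 1: diag=10, rhs=0; c'=3/10, d'=0
row 2: denom=10−3·3/10=91/10; d'=(3−3·0)/(91/10)=30/91
back: M2=30/91
back: M1=0−3/10·30/91=-9/91
M: M0=0, M1=-9/91, M2=30/91, M3=0
seg 0: a=2, c=M0/2=0, d=(M1−M0)/(6·2)=-3/364, b=Δ0−h0·(2M0+M1)/6=-88/91
seg 1: a=0, c=M1/2=-9/182, d=(M2−M1)/(6·3)=1/42, b=Δ1−h1·(2M1+M2)/6=-97/91
seg 2: a=-3, c=M2/2=15/91, d=(M3−M2)/(6·2)=-5/182, b=Δ2−h2·(2M2+M3)/6=-131/182
t_q=1/2 → seg 0, τ=1/2; S=2+-88/91·τ+0·τ²+-3/364·τ³=4413/2912

  seg 0: a=2 b=-88/91 c=0 d=-3/364
  seg 1: a=0 b=-97/91 c=-9/182 d=1/42
  seg 2: a=-3 b=-131/182 c=15/91 d=-5/182
S(1/2) = 4413/2912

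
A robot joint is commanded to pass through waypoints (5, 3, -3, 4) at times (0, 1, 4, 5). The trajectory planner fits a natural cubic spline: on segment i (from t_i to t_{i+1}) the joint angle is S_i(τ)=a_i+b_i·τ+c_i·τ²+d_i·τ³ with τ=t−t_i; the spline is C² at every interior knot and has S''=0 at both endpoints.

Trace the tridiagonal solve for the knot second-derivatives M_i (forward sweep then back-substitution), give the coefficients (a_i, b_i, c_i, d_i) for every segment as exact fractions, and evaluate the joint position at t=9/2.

Δ: Δ0=-2, Δ1=-2, Δ2=7
row 1: diag=8, rhs=0; c'=3/8, d'=0
row 2: denom=8−3·3/8=55/8; d'=(54−3·0)/(55/8)=432/55
back: M2=432/55
back: M1=0−3/8·432/55=-162/55
M: M0=0, M1=-162/55, M2=432/55, M3=0
seg 0: a=5, c=M0/2=0, d=(M1−M0)/(6·1)=-27/55, b=Δ0−h0·(2M0+M1)/6=-83/55
seg 1: a=3, c=M1/2=-81/55, d=(M2−M1)/(6·3)=3/5, b=Δ1−h1·(2M1+M2)/6=-164/55
seg 2: a=-3, c=M2/2=216/55, d=(M3−M2)/(6·1)=-72/55, b=Δ2−h2·(2M2+M3)/6=241/55
t_q=9/2 → seg 2, τ=1/2; S=-3+241/55·τ+216/55·τ²+-72/55·τ³=1/110

  seg 0: a=5 b=-83/55 c=0 d=-27/55
  seg 1: a=3 b=-164/55 c=-81/55 d=3/5
  seg 2: a=-3 b=241/55 c=216/55 d=-72/55
S(9/2) = 1/110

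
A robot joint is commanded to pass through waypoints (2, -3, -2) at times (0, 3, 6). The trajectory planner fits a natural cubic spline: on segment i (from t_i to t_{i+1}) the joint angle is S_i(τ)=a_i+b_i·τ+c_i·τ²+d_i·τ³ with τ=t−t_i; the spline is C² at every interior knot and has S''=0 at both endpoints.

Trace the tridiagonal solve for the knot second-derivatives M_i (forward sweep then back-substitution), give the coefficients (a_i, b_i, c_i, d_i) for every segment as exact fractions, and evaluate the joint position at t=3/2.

Δ: Δ0=-5/3, Δ1=1/3
row 1: diag=12, rhs=12; c'=1/4, d'=1
back: M1=1
M: M0=0, M1=1, M2=0
seg 0: a=2, c=M0/2=0, d=(M1−M0)/(6·3)=1/18, b=Δ0−h0·(2M0+M1)/6=-13/6
seg 1: a=-3, c=M1/2=1/2, d=(M2−M1)/(6·3)=-1/18, b=Δ1−h1·(2M1+M2)/6=-2/3
t_q=3/2 → seg 0, τ=3/2; S=2+-13/6·τ+0·τ²+1/18·τ³=-17/16

  seg 0: a=2 b=-13/6 c=0 d=1/18
  seg 1: a=-3 b=-2/3 c=1/2 d=-1/18
S(3/2) = -17/16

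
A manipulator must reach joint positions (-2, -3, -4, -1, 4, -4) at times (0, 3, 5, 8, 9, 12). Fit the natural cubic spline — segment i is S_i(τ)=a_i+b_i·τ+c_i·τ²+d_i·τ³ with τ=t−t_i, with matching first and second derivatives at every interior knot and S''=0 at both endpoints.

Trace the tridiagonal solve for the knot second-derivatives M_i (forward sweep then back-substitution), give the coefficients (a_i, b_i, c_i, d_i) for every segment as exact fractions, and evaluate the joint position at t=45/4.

Δ: Δ0=-1/3, Δ1=-1/2, Δ2=1, Δ3=5, Δ4=-8/3
row 1: diag=10, rhs=-1; c'=1/5, d'=-1/10
row 2: denom=10−2·1/5=48/5; d'=(9−2·-1/10)/(48/5)=23/24
row 3: denom=8−3·5/16=113/16; d'=(24−3·23/24)/(113/16)=338/113
row 4: denom=8−1·16/113=888/113; d'=(-46−1·338/113)/(888/113)=-692/111
back: M4=-692/111
back: M3=338/113−16/113·-692/111=430/111
back: M2=23/24−5/16·430/111=-28/111
back: M1=-1/10−1/5·-28/111=-11/222
M: M0=0, M1=-11/222, M2=-28/111, M3=430/111, M4=-692/111, M5=0
seg 0: a=-2, c=M0/2=0, d=(M1−M0)/(6·3)=-11/3996, b=Δ0−h0·(2M0+M1)/6=-137/444
seg 1: a=-3, c=M1/2=-11/444, d=(M2−M1)/(6·2)=-5/296, b=Δ1−h1·(2M1+M2)/6=-85/222
seg 2: a=-4, c=M2/2=-14/111, d=(M3−M2)/(6·3)=229/999, b=Δ2−h2·(2M2+M3)/6=-76/111
seg 3: a=-1, c=M3/2=215/111, d=(M4−M3)/(6·1)=-187/111, b=Δ3−h3·(2M3+M4)/6=527/111
seg 4: a=4, c=M4/2=-346/111, d=(M5−M4)/(6·3)=346/999, b=Δ4−h4·(2M4+M5)/6=132/37
t_q=45/4 → seg 4, τ=9/4; S=4+132/37·τ+-346/111·τ²+346/999·τ³=227/1184

  seg 0: a=-2 b=-137/444 c=0 d=-11/3996
  seg 1: a=-3 b=-85/222 c=-11/444 d=-5/296
  seg 2: a=-4 b=-76/111 c=-14/111 d=229/999
  seg 3: a=-1 b=527/111 c=215/111 d=-187/111
  seg 4: a=4 b=132/37 c=-346/111 d=346/999
S(45/4) = 227/1184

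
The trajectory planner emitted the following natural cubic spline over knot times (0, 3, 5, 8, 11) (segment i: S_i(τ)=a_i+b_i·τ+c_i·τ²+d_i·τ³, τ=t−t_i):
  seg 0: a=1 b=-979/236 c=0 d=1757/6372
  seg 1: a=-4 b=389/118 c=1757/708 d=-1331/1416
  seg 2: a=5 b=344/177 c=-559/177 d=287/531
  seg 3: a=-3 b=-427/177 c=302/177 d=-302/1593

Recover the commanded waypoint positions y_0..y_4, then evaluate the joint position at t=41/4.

y_0 = S_0(0) = a_0 = 1
y_1 = S_1(0) = a_1 = -4
y_2 = S_2(0) = a_2 = 5
y_3 = S_3(0) = a_3 = -3
y_4 = S_3(3) = 0
t_q=41/4 is in segment 3 (τ=9/4); S_3(τ)=-3681/1888

y_0=1 y_1=-4 y_2=5 y_3=-3 y_4=0
S(41/4) = -3681/1888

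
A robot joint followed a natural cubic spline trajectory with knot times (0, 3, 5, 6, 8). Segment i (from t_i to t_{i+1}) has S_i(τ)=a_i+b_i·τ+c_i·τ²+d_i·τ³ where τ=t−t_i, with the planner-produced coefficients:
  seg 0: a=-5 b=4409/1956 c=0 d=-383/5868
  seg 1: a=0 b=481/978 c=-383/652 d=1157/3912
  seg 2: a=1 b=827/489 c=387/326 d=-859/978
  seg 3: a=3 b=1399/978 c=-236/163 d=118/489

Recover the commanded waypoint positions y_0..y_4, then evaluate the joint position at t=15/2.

y_0=-5 y_1=0 y_2=1 y_3=3 y_4=2
S(15/2) = 881/326

y_0 = S_0(0) = a_0 = -5
y_1 = S_1(0) = a_1 = 0
y_2 = S_2(0) = a_2 = 1
y_3 = S_3(0) = a_3 = 3
y_4 = S_3(2) = 2
t_q=15/2 is in segment 3 (τ=3/2); S_3(τ)=881/326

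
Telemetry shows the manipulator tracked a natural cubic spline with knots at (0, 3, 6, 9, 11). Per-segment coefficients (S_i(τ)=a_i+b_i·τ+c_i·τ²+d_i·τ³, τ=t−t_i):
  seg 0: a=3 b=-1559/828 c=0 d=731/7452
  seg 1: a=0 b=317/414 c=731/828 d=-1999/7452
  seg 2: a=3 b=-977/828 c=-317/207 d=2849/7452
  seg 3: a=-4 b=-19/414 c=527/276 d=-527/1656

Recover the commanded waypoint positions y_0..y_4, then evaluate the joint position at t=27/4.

y_0 = S_0(0) = a_0 = 3
y_1 = S_1(0) = a_1 = 0
y_2 = S_2(0) = a_2 = 3
y_3 = S_3(0) = a_3 = -4
y_4 = S_3(2) = 1
t_q=27/4 is in segment 2 (τ=3/4); S_2(τ)=8331/5888

y_0=3 y_1=0 y_2=3 y_3=-4 y_4=1
S(27/4) = 8331/5888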